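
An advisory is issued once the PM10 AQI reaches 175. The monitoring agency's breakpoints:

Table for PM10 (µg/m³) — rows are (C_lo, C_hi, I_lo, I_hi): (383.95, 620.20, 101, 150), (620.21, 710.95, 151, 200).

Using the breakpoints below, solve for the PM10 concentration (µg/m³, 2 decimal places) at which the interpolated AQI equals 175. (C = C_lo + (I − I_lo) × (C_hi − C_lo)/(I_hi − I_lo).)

AQI 175 lies in the 151–200 band, which corresponds to 620.21–710.95 µg/m³.
C = 620.21 + (175−151)×(710.95−620.21)/(200−151) = 620.21 + 24×90.74/49 ≈ 664.6541 µg/m³ → 664.65 µg/m³ to 2 dp.

664.65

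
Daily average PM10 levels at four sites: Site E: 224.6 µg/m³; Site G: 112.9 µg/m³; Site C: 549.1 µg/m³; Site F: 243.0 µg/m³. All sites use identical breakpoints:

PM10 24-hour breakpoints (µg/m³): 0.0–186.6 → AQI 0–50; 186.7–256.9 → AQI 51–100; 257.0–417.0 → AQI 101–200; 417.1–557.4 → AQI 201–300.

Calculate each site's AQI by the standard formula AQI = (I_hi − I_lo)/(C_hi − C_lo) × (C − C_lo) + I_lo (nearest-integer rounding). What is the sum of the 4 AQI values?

491

Site E: 224.6 ∈ [186.7, 256.9] ↔ index [51, 100].
51 + (224.6−186.7)·(100−51)/(256.9−186.7) = 51 + 37.9·49/70.2 ≈ 77.45, so AQI = 77.
Site G: 112.9 ∈ [0.0, 186.6] ↔ index [0, 50].
0 + (112.9−0.0)·(50−0)/(186.6−0.0) = 0 + 112.9·50/186.6 ≈ 30.25, so AQI = 30.
Site C: 549.1 lies in 417.1–557.4, so I_lo=201, I_hi=300, C_lo=417.1, C_hi=557.4.
(300−201)/(557.4−417.1) × (549.1−417.1) + 201 = 99/140.3 × 132.0 + 201 ≈ 294.14 → 294.
Site F: 243.0 ∈ [186.7, 256.9] ↔ index [51, 100].
51 + (243.0−186.7)·(100−51)/(256.9−186.7) = 51 + 56.3·49/70.2 ≈ 90.30, so AQI = 90.
AQIs: Site E=77, Site G=30, Site C=294, Site F=90. Sum = 77 + 30 + 294 + 90 = 491.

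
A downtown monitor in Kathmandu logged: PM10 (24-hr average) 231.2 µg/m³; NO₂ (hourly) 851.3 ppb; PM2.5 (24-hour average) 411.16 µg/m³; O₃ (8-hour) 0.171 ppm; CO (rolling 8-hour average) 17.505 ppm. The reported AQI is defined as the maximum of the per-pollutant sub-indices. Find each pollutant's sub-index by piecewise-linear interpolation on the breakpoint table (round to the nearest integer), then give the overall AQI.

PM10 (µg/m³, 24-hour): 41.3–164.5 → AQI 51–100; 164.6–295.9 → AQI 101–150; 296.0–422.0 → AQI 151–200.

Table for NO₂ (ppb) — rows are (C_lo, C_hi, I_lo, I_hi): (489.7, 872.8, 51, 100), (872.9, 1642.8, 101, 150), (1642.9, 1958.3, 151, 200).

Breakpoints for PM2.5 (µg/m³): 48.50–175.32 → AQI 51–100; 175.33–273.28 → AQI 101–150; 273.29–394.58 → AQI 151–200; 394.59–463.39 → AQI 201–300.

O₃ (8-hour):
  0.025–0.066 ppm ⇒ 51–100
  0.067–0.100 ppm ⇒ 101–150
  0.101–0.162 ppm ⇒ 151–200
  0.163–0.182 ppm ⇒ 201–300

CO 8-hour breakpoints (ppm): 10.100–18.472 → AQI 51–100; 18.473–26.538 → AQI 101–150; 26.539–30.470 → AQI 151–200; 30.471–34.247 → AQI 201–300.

243

PM10: 231.2 lies in 164.6–295.9, so I_lo=101, I_hi=150, C_lo=164.6, C_hi=295.9.
(150−101)/(295.9−164.6) × (231.2−164.6) + 101 = 49/131.3 × 66.6 + 101 ≈ 125.85 → 126.
NO₂: 851.3 ∈ [489.7, 872.8] ↔ index [51, 100].
51 + (851.3−489.7)·(100−51)/(872.8−489.7) = 51 + 361.6·49/383.1 ≈ 97.25, so AQI = 97.
PM2.5: 411.16 ∈ [394.59, 463.39] ↔ index [201, 300].
201 + (411.16−394.59)·(300−201)/(463.39−394.59) = 201 + 16.57·99/68.80 ≈ 224.84, so AQI = 225.
O₃: row 0.163–0.182 (AQI 201–300). (300−201)·(0.171−0.163)/(0.182−0.163) + 201 = 99·0.008/0.019 + 201 ≈ 242.68 → 243.
CO 17.505: bracket 10.100–18.472 → index 51–100; slope 49/8.372, offset 7.405.
AQI = 51 + 49/8.372·7.405 ≈ 94.34 ⇒ 94.
Sub-indices: PM10→126, NO₂→97, PM2.5→225, O₃→243, CO→94. Overall AQI = max = 243; dominant pollutant is O₃.
AQI 243: Very Unhealthy.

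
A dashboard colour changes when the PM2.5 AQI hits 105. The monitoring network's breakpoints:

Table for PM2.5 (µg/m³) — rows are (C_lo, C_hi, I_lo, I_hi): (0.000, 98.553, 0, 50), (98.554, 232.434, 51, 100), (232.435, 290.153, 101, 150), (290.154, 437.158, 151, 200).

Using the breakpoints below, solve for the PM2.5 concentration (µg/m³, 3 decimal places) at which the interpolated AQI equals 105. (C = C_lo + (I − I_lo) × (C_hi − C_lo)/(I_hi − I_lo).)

237.147

AQI 105 lies in the 101–150 band, which corresponds to 232.435–290.153 µg/m³.
C = 232.435 + (105−101)×(290.153−232.435)/(150−101) = 232.435 + 4×57.718/49 ≈ 237.14667 µg/m³ → 237.147 µg/m³ to 3 dp.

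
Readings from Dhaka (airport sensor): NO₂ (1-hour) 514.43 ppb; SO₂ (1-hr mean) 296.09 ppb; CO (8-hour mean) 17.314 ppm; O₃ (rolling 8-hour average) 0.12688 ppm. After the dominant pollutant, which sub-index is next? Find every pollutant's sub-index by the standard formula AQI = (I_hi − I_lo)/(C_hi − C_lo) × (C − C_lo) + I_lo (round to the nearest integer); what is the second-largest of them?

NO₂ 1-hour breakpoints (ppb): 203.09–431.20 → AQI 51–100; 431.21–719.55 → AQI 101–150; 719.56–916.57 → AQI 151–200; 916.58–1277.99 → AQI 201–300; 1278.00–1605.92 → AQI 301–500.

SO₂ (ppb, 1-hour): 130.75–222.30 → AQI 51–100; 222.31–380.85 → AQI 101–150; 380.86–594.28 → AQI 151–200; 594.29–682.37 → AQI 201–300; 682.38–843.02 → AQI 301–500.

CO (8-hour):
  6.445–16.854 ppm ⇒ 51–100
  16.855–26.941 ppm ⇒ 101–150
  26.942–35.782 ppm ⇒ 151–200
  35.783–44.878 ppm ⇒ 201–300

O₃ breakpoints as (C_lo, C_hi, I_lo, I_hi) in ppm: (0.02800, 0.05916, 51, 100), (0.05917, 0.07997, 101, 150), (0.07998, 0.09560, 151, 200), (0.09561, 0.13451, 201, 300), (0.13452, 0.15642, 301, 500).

NO₂: 514.43 lies in 431.21–719.55, so I_lo=101, I_hi=150, C_lo=431.21, C_hi=719.55.
(150−101)/(719.55−431.21) × (514.43−431.21) + 101 = 49/288.34 × 83.22 + 101 ≈ 115.14 → 115.
SO₂: 296.09 ∈ [222.31, 380.85] ↔ index [101, 150].
101 + (296.09−222.31)·(150−101)/(380.85−222.31) = 101 + 73.78·49/158.54 ≈ 123.80, so AQI = 124.
CO: 17.314 ∈ [16.855, 26.941] ↔ index [101, 150].
101 + (17.314−16.855)·(150−101)/(26.941−16.855) = 101 + 0.459·49/10.086 ≈ 103.23, so AQI = 103.
O₃: 0.12688 lies in 0.09561–0.13451, so I_lo=201, I_hi=300, C_lo=0.09561, C_hi=0.13451.
(300−201)/(0.13451−0.09561) × (0.12688−0.09561) + 201 = 99/0.03890 × 0.03127 + 201 ≈ 280.58 → 281.
Sub-indices: NO₂→115, SO₂→124, CO→103, O₃→281. Ranked high→low: 281, 124, 115, 103. Second-highest sub-index = 124.

124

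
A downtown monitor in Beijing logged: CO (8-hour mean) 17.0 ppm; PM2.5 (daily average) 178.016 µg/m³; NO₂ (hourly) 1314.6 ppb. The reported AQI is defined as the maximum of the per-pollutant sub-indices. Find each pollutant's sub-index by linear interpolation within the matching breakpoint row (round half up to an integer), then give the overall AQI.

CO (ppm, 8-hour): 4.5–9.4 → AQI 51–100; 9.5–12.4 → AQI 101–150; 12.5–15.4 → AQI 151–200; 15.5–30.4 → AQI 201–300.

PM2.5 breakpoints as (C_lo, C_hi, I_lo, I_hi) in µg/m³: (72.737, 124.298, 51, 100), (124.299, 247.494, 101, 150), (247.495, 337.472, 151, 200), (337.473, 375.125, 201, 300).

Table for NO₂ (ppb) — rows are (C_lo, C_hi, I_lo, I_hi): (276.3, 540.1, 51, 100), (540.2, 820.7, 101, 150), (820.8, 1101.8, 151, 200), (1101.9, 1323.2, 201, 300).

296

CO: 17.0 lies in 15.5–30.4, so I_lo=201, I_hi=300, C_lo=15.5, C_hi=30.4.
(300−201)/(30.4−15.5) × (17.0−15.5) + 201 = 99/14.9 × 1.5 + 201 ≈ 210.97 → 211.
PM2.5: 178.016 ∈ [124.299, 247.494] ↔ index [101, 150].
101 + (178.016−124.299)·(150−101)/(247.494−124.299) = 101 + 53.717·49/123.195 ≈ 122.37, so AQI = 122.
NO₂: 1314.6 lies in 1101.9–1323.2, so I_lo=201, I_hi=300, C_lo=1101.9, C_hi=1323.2.
(300−201)/(1323.2−1101.9) × (1314.6−1101.9) + 201 = 99/221.3 × 212.7 + 201 ≈ 296.15 → 296.
Sub-indices: CO→211, PM2.5→122, NO₂→296. Overall AQI = max = 296; dominant pollutant is NO₂.
AQI 296: Very Unhealthy.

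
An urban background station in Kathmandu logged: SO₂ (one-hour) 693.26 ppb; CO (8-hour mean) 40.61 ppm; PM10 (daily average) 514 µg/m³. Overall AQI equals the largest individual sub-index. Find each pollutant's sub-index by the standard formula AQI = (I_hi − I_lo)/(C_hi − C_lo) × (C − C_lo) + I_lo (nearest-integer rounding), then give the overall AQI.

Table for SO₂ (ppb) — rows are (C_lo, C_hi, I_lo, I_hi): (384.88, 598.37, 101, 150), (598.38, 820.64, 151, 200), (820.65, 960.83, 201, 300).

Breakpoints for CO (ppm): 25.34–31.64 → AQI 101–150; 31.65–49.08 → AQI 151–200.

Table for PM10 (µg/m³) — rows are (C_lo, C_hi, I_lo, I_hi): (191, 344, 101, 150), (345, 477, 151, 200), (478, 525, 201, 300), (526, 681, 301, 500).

SO₂: 693.26 lies in 598.38–820.64, so I_lo=151, I_hi=200, C_lo=598.38, C_hi=820.64.
(200−151)/(820.64−598.38) × (693.26−598.38) + 151 = 49/222.26 × 94.88 + 151 ≈ 171.92 → 172.
CO: 40.61 lies in 31.65–49.08, so I_lo=151, I_hi=200, C_lo=31.65, C_hi=49.08.
(200−151)/(49.08−31.65) × (40.61−31.65) + 151 = 49/17.43 × 8.96 + 151 ≈ 176.19 → 176.
PM10: 514 lies in 478–525, so I_lo=201, I_hi=300, C_lo=478, C_hi=525.
(300−201)/(525−478) × (514−478) + 201 = 99/47 × 36 + 201 ≈ 276.83 → 277.
Sub-indices: SO₂→172, CO→176, PM10→277. Overall AQI = max = 277; dominant pollutant is PM10.
AQI 277: Very Unhealthy.

277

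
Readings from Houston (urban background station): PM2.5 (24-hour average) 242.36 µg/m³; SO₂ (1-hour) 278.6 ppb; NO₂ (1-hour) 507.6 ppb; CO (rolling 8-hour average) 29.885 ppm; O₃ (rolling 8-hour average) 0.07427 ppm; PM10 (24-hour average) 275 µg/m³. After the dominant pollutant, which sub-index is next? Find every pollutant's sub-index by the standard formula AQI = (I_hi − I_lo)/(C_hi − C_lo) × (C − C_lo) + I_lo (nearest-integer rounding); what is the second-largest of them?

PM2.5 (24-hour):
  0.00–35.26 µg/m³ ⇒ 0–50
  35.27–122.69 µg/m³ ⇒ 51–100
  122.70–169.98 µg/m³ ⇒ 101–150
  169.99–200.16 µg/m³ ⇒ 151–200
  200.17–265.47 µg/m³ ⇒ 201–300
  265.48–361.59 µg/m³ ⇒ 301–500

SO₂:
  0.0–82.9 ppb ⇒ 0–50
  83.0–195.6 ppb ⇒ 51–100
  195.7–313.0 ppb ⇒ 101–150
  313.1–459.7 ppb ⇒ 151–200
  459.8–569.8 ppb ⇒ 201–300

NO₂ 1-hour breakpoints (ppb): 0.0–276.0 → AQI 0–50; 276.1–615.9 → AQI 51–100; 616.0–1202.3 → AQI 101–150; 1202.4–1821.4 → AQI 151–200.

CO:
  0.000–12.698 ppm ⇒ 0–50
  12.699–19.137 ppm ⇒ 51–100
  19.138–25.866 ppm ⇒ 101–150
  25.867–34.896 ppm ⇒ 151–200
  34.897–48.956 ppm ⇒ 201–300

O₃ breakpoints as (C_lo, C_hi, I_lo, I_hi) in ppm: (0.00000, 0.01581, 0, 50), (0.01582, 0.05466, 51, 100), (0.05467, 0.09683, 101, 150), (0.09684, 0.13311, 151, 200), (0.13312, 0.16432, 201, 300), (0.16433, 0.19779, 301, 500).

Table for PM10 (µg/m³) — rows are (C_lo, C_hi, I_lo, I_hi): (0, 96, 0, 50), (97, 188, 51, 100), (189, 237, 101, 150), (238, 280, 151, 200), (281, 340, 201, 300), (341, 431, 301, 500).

PM2.5 242.36: bracket 200.17–265.47 → index 201–300; slope 99/65.30, offset 42.19.
AQI = 201 + 99/65.30·42.19 ≈ 264.96 ⇒ 265.
SO₂: row 195.7–313.0 (AQI 101–150). (150−101)·(278.6−195.7)/(313.0−195.7) + 101 = 49·82.9/117.3 + 101 ≈ 135.63 → 136.
NO₂: 507.6 lies in 276.1–615.9, so I_lo=51, I_hi=100, C_lo=276.1, C_hi=615.9.
(100−51)/(615.9−276.1) × (507.6−276.1) + 51 = 49/339.8 × 231.5 + 51 ≈ 84.38 → 84.
CO: 29.885 lies in 25.867–34.896, so I_lo=151, I_hi=200, C_lo=25.867, C_hi=34.896.
(200−151)/(34.896−25.867) × (29.885−25.867) + 151 = 49/9.029 × 4.018 + 151 ≈ 172.81 → 173.
O₃: row 0.05467–0.09683 (AQI 101–150). (150−101)·(0.07427−0.05467)/(0.09683−0.05467) + 101 = 49·0.01960/0.04216 + 101 ≈ 123.78 → 124.
PM10: 275 ∈ [238, 280] ↔ index [151, 200].
151 + (275−238)·(200−151)/(280−238) = 151 + 37·49/42 ≈ 194.17, so AQI = 194.
Sub-indices: PM2.5→265, SO₂→136, NO₂→84, CO→173, O₃→124, PM10→194. Ranked high→low: 265, 194, 173, 136, 124, 84. Second-highest sub-index = 194.

194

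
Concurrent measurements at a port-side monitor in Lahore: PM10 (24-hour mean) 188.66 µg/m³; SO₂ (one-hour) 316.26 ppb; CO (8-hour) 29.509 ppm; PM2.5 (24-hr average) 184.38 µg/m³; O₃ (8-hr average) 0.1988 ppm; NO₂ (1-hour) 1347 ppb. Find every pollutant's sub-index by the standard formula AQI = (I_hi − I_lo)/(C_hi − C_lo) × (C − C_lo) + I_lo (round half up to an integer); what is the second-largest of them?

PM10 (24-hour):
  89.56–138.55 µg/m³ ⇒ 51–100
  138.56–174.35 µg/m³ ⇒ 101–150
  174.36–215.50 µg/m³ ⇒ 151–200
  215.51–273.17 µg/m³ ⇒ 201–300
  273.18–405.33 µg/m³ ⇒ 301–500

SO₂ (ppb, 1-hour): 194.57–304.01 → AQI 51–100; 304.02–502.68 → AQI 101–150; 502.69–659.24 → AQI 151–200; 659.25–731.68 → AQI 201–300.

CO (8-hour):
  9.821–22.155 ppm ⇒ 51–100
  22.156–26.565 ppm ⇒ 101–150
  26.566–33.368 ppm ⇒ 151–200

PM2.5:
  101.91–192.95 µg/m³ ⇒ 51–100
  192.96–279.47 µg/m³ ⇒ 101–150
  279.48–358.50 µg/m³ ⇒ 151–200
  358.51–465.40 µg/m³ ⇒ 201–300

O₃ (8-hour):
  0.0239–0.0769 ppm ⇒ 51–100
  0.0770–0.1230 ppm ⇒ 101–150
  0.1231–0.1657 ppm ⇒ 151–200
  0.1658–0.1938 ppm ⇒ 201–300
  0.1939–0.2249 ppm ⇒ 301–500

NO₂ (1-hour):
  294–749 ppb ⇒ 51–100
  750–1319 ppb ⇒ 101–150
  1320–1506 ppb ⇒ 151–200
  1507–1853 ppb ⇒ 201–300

PM10: row 174.36–215.50 (AQI 151–200). (200−151)·(188.66−174.36)/(215.50−174.36) + 151 = 49·14.30/41.14 + 151 ≈ 168.03 → 168.
SO₂: 316.26 lies in 304.02–502.68, so I_lo=101, I_hi=150, C_lo=304.02, C_hi=502.68.
(150−101)/(502.68−304.02) × (316.26−304.02) + 101 = 49/198.66 × 12.24 + 101 ≈ 104.02 → 104.
CO: 29.509 ∈ [26.566, 33.368] ↔ index [151, 200].
151 + (29.509−26.566)·(200−151)/(33.368−26.566) = 151 + 2.943·49/6.802 ≈ 172.20, so AQI = 172.
PM2.5: 184.38 lies in 101.91–192.95, so I_lo=51, I_hi=100, C_lo=101.91, C_hi=192.95.
(100−51)/(192.95−101.91) × (184.38−101.91) + 51 = 49/91.04 × 82.47 + 51 ≈ 95.39 → 95.
O₃: 0.1988 lies in 0.1939–0.2249, so I_lo=301, I_hi=500, C_lo=0.1939, C_hi=0.2249.
(500−301)/(0.2249−0.1939) × (0.1988−0.1939) + 301 = 199/0.0310 × 0.0049 + 301 ≈ 332.45 → 332.
NO₂: 1347 lies in 1320–1506, so I_lo=151, I_hi=200, C_lo=1320, C_hi=1506.
(200−151)/(1506−1320) × (1347−1320) + 151 = 49/186 × 27 + 151 ≈ 158.11 → 158.
Sub-indices: PM10→168, SO₂→104, CO→172, PM2.5→95, O₃→332, NO₂→158. Ranked high→low: 332, 172, 168, 158, 104, 95. Second-highest sub-index = 172.

172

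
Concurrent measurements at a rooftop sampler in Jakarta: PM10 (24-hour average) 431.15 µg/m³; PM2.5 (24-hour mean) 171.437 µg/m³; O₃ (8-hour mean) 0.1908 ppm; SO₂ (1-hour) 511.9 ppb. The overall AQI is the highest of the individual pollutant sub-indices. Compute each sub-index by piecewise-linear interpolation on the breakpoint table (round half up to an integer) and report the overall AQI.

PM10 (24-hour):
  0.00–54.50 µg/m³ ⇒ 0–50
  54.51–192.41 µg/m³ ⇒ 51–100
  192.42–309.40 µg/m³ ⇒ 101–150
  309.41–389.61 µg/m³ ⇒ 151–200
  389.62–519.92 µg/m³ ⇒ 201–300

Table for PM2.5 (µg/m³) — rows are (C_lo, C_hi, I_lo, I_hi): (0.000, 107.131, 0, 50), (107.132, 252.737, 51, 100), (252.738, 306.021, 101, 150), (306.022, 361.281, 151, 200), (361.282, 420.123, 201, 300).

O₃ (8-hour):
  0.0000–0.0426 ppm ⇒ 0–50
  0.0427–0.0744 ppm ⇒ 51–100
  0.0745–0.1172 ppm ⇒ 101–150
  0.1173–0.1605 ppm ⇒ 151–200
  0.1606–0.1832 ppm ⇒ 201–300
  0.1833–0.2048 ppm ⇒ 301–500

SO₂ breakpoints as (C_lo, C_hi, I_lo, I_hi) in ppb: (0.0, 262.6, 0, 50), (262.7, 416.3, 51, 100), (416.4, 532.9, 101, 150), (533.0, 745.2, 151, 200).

PM10: 431.15 lies in 389.62–519.92, so I_lo=201, I_hi=300, C_lo=389.62, C_hi=519.92.
(300−201)/(519.92−389.62) × (431.15−389.62) + 201 = 99/130.30 × 41.53 + 201 ≈ 232.55 → 233.
PM2.5: 171.437 lies in 107.132–252.737, so I_lo=51, I_hi=100, C_lo=107.132, C_hi=252.737.
(100−51)/(252.737−107.132) × (171.437−107.132) + 51 = 49/145.605 × 64.305 + 51 ≈ 72.64 → 73.
O₃ 0.1908: bracket 0.1833–0.2048 → index 301–500; slope 199/0.0215, offset 0.0075.
AQI = 301 + 199/0.0215·0.0075 ≈ 370.42 ⇒ 370.
SO₂: 511.9 lies in 416.4–532.9, so I_lo=101, I_hi=150, C_lo=416.4, C_hi=532.9.
(150−101)/(532.9−416.4) × (511.9−416.4) + 101 = 49/116.5 × 95.5 + 101 ≈ 141.17 → 141.
Sub-indices: PM10→233, PM2.5→73, O₃→370, SO₂→141. Overall AQI = max = 370; dominant pollutant is O₃.
AQI 370: Hazardous.

370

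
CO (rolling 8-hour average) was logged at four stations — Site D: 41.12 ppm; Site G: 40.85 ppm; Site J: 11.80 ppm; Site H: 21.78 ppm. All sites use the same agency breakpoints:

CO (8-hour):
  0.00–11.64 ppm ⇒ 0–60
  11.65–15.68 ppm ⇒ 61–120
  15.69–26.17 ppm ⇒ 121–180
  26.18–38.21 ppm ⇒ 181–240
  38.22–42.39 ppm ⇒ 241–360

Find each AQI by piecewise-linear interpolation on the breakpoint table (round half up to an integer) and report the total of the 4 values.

858

Site D: 41.12 lies in 38.22–42.39, so I_lo=241, I_hi=360, C_lo=38.22, C_hi=42.39.
(360−241)/(42.39−38.22) × (41.12−38.22) + 241 = 119/4.17 × 2.90 + 241 ≈ 323.76 → 324.
Site G: row 38.22–42.39 (AQI 241–360). (360−241)·(40.85−38.22)/(42.39−38.22) + 241 = 119·2.63/4.17 + 241 ≈ 316.05 → 316.
Site J: 11.80 lies in 11.65–15.68, so I_lo=61, I_hi=120, C_lo=11.65, C_hi=15.68.
(120−61)/(15.68−11.65) × (11.80−11.65) + 61 = 59/4.03 × 0.15 + 61 ≈ 63.20 → 63.
Site H 21.78: bracket 15.69–26.17 → index 121–180; slope 59/10.48, offset 6.09.
AQI = 121 + 59/10.48·6.09 ≈ 155.29 ⇒ 155.
AQIs: Site D=324, Site G=316, Site J=63, Site H=155. Sum = 324 + 316 + 63 + 155 = 858.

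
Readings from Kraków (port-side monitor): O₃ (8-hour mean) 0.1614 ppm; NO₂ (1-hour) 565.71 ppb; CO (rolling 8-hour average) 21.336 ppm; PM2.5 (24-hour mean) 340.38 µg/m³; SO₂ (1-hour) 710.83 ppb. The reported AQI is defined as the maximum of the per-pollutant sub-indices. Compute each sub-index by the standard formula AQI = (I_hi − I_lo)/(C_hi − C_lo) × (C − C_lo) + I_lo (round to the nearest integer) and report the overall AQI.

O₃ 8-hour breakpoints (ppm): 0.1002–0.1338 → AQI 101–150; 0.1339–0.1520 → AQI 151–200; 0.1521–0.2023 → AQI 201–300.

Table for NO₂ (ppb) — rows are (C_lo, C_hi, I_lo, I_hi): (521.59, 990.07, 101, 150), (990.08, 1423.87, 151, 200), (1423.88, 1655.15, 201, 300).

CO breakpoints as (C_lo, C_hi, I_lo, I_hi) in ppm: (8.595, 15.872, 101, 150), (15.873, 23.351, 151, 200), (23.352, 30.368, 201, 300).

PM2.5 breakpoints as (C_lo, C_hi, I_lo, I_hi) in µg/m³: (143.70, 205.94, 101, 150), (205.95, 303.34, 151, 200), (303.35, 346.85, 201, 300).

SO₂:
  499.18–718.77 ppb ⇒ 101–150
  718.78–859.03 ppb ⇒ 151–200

O₃: 0.1614 ∈ [0.1521, 0.2023] ↔ index [201, 300].
201 + (0.1614−0.1521)·(300−201)/(0.2023−0.1521) = 201 + 0.0093·99/0.0502 ≈ 219.34, so AQI = 219.
NO₂: 565.71 ∈ [521.59, 990.07] ↔ index [101, 150].
101 + (565.71−521.59)·(150−101)/(990.07−521.59) = 101 + 44.12·49/468.48 ≈ 105.61, so AQI = 106.
CO: row 15.873–23.351 (AQI 151–200). (200−151)·(21.336−15.873)/(23.351−15.873) + 151 = 49·5.463/7.478 + 151 ≈ 186.80 → 187.
PM2.5: 340.38 lies in 303.35–346.85, so I_lo=201, I_hi=300, C_lo=303.35, C_hi=346.85.
(300−201)/(346.85−303.35) × (340.38−303.35) + 201 = 99/43.50 × 37.03 + 201 ≈ 285.28 → 285.
SO₂: 710.83 lies in 499.18–718.77, so I_lo=101, I_hi=150, C_lo=499.18, C_hi=718.77.
(150−101)/(718.77−499.18) × (710.83−499.18) + 101 = 49/219.59 × 211.65 + 101 ≈ 148.23 → 148.
Sub-indices: O₃→219, NO₂→106, CO→187, PM2.5→285, SO₂→148. Overall AQI = max = 285; dominant pollutant is PM2.5.

285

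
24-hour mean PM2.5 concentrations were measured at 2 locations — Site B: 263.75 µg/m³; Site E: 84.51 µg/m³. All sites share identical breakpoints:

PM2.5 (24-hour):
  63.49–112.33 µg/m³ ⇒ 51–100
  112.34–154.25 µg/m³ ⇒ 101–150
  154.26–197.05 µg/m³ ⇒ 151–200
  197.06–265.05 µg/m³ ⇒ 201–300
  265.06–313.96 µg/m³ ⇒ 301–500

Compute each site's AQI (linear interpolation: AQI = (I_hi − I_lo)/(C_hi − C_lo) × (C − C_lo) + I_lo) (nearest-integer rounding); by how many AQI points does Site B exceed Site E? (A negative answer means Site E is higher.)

226

Site B: 263.75 lies in 197.06–265.05, so I_lo=201, I_hi=300, C_lo=197.06, C_hi=265.05.
(300−201)/(265.05−197.06) × (263.75−197.06) + 201 = 99/67.99 × 66.69 + 201 ≈ 298.11 → 298.
Site E 84.51: bracket 63.49–112.33 → index 51–100; slope 49/48.84, offset 21.02.
AQI = 51 + 49/48.84·21.02 ≈ 72.09 ⇒ 72.
AQIs: Site B=298, Site E=72. Site B (298) − Site E (72) = 226.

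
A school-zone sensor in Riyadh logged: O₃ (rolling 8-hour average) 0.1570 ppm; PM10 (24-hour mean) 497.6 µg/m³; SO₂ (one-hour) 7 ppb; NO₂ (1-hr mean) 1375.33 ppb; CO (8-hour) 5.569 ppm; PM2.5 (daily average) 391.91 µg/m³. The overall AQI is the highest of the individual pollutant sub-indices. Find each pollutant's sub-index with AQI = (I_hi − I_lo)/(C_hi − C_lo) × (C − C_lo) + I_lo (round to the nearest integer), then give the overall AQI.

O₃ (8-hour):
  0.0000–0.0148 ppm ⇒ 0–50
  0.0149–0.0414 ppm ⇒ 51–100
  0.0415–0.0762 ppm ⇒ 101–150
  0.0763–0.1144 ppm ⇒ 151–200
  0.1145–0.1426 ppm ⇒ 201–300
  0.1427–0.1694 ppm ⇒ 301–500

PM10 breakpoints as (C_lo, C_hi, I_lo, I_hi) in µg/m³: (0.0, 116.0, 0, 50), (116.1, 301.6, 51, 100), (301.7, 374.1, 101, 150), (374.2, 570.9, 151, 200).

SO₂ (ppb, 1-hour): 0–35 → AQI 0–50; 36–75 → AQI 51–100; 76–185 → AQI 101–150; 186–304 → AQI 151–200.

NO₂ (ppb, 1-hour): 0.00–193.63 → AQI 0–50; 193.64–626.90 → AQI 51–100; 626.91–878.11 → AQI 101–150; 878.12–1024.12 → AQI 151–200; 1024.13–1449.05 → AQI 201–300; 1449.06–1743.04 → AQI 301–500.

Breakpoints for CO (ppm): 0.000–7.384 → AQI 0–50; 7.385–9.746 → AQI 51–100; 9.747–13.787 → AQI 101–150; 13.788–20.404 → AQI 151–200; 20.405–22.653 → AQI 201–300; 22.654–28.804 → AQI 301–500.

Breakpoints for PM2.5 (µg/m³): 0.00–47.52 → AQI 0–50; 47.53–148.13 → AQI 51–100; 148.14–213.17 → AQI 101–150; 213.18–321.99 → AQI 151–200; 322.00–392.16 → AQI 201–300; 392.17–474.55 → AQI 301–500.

O₃: 0.1570 lies in 0.1427–0.1694, so I_lo=301, I_hi=500, C_lo=0.1427, C_hi=0.1694.
(500−301)/(0.1694−0.1427) × (0.1570−0.1427) + 301 = 199/0.0267 × 0.0143 + 301 ≈ 407.58 → 408.
PM10 497.6: bracket 374.2–570.9 → index 151–200; slope 49/196.7, offset 123.4.
AQI = 151 + 49/196.7·123.4 ≈ 181.74 ⇒ 182.
SO₂: 7 lies in 0–35, so I_lo=0, I_hi=50, C_lo=0, C_hi=35.
(50−0)/(35−0) × (7−0) + 0 = 50/35 × 7 + 0 ≈ 10.00 → 10.
NO₂: 1375.33 ∈ [1024.13, 1449.05] ↔ index [201, 300].
201 + (1375.33−1024.13)·(300−201)/(1449.05−1024.13) = 201 + 351.20·99/424.92 ≈ 282.82, so AQI = 283.
CO 5.569: bracket 0.000–7.384 → index 0–50; slope 50/7.384, offset 5.569.
AQI = 0 + 50/7.384·5.569 ≈ 37.71 ⇒ 38.
PM2.5: row 322.00–392.16 (AQI 201–300). (300−201)·(391.91−322.00)/(392.16−322.00) + 201 = 99·69.91/70.16 + 201 ≈ 299.65 → 300.
Sub-indices: O₃→408, PM10→182, SO₂→10, NO₂→283, CO→38, PM2.5→300. Overall AQI = max = 408; dominant pollutant is O₃.
AQI 408: Hazardous.

408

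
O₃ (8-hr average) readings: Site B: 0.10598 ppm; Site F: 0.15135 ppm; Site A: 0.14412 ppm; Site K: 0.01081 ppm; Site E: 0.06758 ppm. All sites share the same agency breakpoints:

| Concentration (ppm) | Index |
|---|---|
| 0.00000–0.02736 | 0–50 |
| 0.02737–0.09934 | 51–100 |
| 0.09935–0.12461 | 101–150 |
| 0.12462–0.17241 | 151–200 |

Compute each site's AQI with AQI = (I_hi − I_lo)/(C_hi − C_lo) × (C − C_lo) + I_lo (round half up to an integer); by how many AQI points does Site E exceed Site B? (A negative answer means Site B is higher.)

-36

Site B: 0.10598 ∈ [0.09935, 0.12461] ↔ index [101, 150].
101 + (0.10598−0.09935)·(150−101)/(0.12461−0.09935) = 101 + 0.00663·49/0.02526 ≈ 113.86, so AQI = 114.
Site F: 0.15135 lies in 0.12462–0.17241, so I_lo=151, I_hi=200, C_lo=0.12462, C_hi=0.17241.
(200−151)/(0.17241−0.12462) × (0.15135−0.12462) + 151 = 49/0.04779 × 0.02673 + 151 ≈ 178.41 → 178.
Site A 0.14412: bracket 0.12462–0.17241 → index 151–200; slope 49/0.04779, offset 0.01950.
AQI = 151 + 49/0.04779·0.01950 ≈ 170.99 ⇒ 171.
Site K: 0.01081 lies in 0.00000–0.02736, so I_lo=0, I_hi=50, C_lo=0.00000, C_hi=0.02736.
(50−0)/(0.02736−0.00000) × (0.01081−0.00000) + 0 = 50/0.02736 × 0.01081 + 0 ≈ 19.76 → 20.
Site E: 0.06758 lies in 0.02737–0.09934, so I_lo=51, I_hi=100, C_lo=0.02737, C_hi=0.09934.
(100−51)/(0.09934−0.02737) × (0.06758−0.02737) + 51 = 49/0.07197 × 0.04021 + 51 ≈ 78.38 → 78.
AQIs: Site B=114, Site F=178, Site A=171, Site K=20, Site E=78. Site E (78) − Site B (114) = -36.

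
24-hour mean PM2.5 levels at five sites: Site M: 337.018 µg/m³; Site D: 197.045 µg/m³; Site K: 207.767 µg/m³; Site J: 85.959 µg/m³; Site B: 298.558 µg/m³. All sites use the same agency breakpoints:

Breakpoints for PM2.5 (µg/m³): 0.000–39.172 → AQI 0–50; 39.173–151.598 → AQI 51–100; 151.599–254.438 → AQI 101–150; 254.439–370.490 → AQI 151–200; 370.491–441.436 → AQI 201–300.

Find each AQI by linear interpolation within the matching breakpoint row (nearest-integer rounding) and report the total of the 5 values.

Site M: 337.018 lies in 254.439–370.490, so I_lo=151, I_hi=200, C_lo=254.439, C_hi=370.490.
(200−151)/(370.490−254.439) × (337.018−254.439) + 151 = 49/116.051 × 82.579 + 151 ≈ 185.87 → 186.
Site D: row 151.599–254.438 (AQI 101–150). (150−101)·(197.045−151.599)/(254.438−151.599) + 101 = 49·45.446/102.839 + 101 ≈ 122.65 → 123.
Site K: row 151.599–254.438 (AQI 101–150). (150−101)·(207.767−151.599)/(254.438−151.599) + 101 = 49·56.168/102.839 + 101 ≈ 127.76 → 128.
Site J: 85.959 ∈ [39.173, 151.598] ↔ index [51, 100].
51 + (85.959−39.173)·(100−51)/(151.598−39.173) = 51 + 46.786·49/112.425 ≈ 71.39, so AQI = 71.
Site B 298.558: bracket 254.439–370.490 → index 151–200; slope 49/116.051, offset 44.119.
AQI = 151 + 49/116.051·44.119 ≈ 169.63 ⇒ 170.
AQIs: Site M=186, Site D=123, Site K=128, Site J=71, Site B=170. Sum = 186 + 123 + 128 + 71 + 170 = 678.

678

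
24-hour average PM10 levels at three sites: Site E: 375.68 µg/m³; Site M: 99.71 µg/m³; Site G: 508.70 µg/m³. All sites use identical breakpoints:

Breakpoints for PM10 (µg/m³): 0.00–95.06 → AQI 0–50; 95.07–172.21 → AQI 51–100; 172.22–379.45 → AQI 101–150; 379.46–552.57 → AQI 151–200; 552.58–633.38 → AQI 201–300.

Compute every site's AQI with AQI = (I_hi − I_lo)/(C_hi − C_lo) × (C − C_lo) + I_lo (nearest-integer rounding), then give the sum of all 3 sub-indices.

Site E: 375.68 ∈ [172.22, 379.45] ↔ index [101, 150].
101 + (375.68−172.22)·(150−101)/(379.45−172.22) = 101 + 203.46·49/207.23 ≈ 149.11, so AQI = 149.
Site M: 99.71 ∈ [95.07, 172.21] ↔ index [51, 100].
51 + (99.71−95.07)·(100−51)/(172.21−95.07) = 51 + 4.64·49/77.14 ≈ 53.95, so AQI = 54.
Site G: 508.70 lies in 379.46–552.57, so I_lo=151, I_hi=200, C_lo=379.46, C_hi=552.57.
(200−151)/(552.57−379.46) × (508.70−379.46) + 151 = 49/173.11 × 129.24 + 151 ≈ 187.58 → 188.
AQIs: Site E=149, Site M=54, Site G=188. Sum = 149 + 54 + 188 = 391.

391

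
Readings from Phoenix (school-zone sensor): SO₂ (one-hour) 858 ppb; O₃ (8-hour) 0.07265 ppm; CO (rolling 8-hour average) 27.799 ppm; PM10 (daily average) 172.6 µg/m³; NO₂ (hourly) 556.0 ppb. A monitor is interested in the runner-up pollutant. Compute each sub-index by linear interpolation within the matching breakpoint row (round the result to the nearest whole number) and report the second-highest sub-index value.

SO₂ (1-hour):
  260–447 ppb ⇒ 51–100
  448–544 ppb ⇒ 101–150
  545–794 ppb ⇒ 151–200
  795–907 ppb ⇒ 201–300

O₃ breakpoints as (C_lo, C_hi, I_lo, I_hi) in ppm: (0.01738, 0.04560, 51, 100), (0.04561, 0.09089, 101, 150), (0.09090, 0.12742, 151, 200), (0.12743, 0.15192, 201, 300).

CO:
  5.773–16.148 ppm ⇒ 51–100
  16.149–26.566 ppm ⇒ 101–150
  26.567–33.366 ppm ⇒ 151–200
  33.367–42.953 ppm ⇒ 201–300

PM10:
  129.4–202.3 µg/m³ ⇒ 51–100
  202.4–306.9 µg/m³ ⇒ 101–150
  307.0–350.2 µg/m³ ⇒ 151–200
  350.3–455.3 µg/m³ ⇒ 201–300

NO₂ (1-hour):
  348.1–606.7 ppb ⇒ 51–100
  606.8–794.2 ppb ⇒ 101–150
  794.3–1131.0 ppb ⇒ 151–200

160

SO₂: 858 lies in 795–907, so I_lo=201, I_hi=300, C_lo=795, C_hi=907.
(300−201)/(907−795) × (858−795) + 201 = 99/112 × 63 + 201 ≈ 256.69 → 257.
O₃: 0.07265 ∈ [0.04561, 0.09089] ↔ index [101, 150].
101 + (0.07265−0.04561)·(150−101)/(0.09089−0.04561) = 101 + 0.02704·49/0.04528 ≈ 130.26, so AQI = 130.
CO: row 26.567–33.366 (AQI 151–200). (200−151)·(27.799−26.567)/(33.366−26.567) + 151 = 49·1.232/6.799 + 151 ≈ 159.88 → 160.
PM10: 172.6 ∈ [129.4, 202.3] ↔ index [51, 100].
51 + (172.6−129.4)·(100−51)/(202.3−129.4) = 51 + 43.2·49/72.9 ≈ 80.04, so AQI = 80.
NO₂: 556.0 lies in 348.1–606.7, so I_lo=51, I_hi=100, C_lo=348.1, C_hi=606.7.
(100−51)/(606.7−348.1) × (556.0−348.1) + 51 = 49/258.6 × 207.9 + 51 ≈ 90.39 → 90.
Sub-indices: SO₂→257, O₃→130, CO→160, PM10→80, NO₂→90. Ranked high→low: 257, 160, 130, 90, 80. Second-highest sub-index = 160.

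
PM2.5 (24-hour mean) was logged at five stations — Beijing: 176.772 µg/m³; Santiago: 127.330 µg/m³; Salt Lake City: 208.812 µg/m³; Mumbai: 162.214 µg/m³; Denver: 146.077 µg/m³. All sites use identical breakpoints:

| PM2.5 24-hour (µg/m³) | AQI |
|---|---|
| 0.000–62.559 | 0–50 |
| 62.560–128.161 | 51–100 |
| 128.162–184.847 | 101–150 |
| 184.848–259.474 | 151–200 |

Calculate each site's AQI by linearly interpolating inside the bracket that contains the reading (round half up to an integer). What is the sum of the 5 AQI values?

Beijing 176.772: bracket 128.162–184.847 → index 101–150; slope 49/56.685, offset 48.610.
AQI = 101 + 49/56.685·48.610 ≈ 143.02 ⇒ 143.
Santiago: row 62.560–128.161 (AQI 51–100). (100−51)·(127.330−62.560)/(128.161−62.560) + 51 = 49·64.770/65.601 + 51 ≈ 99.38 → 99.
Salt Lake City: row 184.848–259.474 (AQI 151–200). (200−151)·(208.812−184.848)/(259.474−184.848) + 151 = 49·23.964/74.626 + 151 ≈ 166.73 → 167.
Mumbai: 162.214 ∈ [128.162, 184.847] ↔ index [101, 150].
101 + (162.214−128.162)·(150−101)/(184.847−128.162) = 101 + 34.052·49/56.685 ≈ 130.44, so AQI = 130.
Denver 146.077: bracket 128.162–184.847 → index 101–150; slope 49/56.685, offset 17.915.
AQI = 101 + 49/56.685·17.915 ≈ 116.49 ⇒ 116.
AQIs: Beijing=143, Santiago=99, Salt Lake City=167, Mumbai=130, Denver=116. Sum = 143 + 99 + 167 + 130 + 116 = 655.

655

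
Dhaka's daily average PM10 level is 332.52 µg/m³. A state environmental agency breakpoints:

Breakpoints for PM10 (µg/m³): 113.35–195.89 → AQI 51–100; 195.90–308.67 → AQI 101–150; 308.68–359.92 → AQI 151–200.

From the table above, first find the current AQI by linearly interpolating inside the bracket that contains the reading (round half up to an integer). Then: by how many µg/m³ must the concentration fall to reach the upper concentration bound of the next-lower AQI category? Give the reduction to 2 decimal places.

23.85

PM10: 332.52 lies in 308.68–359.92, so I_lo=151, I_hi=200, C_lo=308.68, C_hi=359.92.
(200−151)/(359.92−308.68) × (332.52−308.68) + 151 = 49/51.24 × 23.84 + 151 ≈ 173.80 → 174.
Current AQI 174 is in the Unhealthy range (151–200). The next-lower category tops out at AQI 150, whose upper concentration bound is 308.67 µg/m³.
Reduction needed = 332.52 − 308.67 = 23.85 µg/m³.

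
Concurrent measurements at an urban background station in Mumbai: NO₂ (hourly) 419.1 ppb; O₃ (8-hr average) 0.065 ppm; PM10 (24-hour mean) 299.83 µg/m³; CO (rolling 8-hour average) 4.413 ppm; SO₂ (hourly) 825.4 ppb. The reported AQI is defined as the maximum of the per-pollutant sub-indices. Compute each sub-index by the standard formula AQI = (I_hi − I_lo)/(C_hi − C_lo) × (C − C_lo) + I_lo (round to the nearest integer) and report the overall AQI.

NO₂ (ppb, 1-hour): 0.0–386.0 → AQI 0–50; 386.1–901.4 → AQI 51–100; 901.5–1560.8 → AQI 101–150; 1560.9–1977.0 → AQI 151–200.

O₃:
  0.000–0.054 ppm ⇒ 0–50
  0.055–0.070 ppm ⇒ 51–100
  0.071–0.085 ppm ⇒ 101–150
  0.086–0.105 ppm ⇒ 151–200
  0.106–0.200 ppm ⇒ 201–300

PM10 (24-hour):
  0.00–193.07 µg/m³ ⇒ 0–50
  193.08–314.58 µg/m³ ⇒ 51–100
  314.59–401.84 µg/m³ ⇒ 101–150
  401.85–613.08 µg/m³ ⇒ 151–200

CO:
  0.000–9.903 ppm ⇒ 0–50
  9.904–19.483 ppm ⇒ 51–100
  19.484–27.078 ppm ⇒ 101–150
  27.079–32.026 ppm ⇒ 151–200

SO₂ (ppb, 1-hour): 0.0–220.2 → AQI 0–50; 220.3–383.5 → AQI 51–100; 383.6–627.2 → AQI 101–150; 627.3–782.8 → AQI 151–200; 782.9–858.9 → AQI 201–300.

256

NO₂ 419.1: bracket 386.1–901.4 → index 51–100; slope 49/515.3, offset 33.0.
AQI = 51 + 49/515.3·33.0 ≈ 54.14 ⇒ 54.
O₃ 0.065: bracket 0.055–0.070 → index 51–100; slope 49/0.015, offset 0.010.
AQI = 51 + 49/0.015·0.010 ≈ 83.67 ⇒ 84.
PM10: 299.83 ∈ [193.08, 314.58] ↔ index [51, 100].
51 + (299.83−193.08)·(100−51)/(314.58−193.08) = 51 + 106.75·49/121.50 ≈ 94.05, so AQI = 94.
CO 4.413: bracket 0.000–9.903 → index 0–50; slope 50/9.903, offset 4.413.
AQI = 0 + 50/9.903·4.413 ≈ 22.28 ⇒ 22.
SO₂: 825.4 ∈ [782.9, 858.9] ↔ index [201, 300].
201 + (825.4−782.9)·(300−201)/(858.9−782.9) = 201 + 42.5·99/76.0 ≈ 256.36, so AQI = 256.
Sub-indices: NO₂→54, O₃→84, PM10→94, CO→22, SO₂→256. Overall AQI = max = 256; dominant pollutant is SO₂.
AQI 256: Very Unhealthy.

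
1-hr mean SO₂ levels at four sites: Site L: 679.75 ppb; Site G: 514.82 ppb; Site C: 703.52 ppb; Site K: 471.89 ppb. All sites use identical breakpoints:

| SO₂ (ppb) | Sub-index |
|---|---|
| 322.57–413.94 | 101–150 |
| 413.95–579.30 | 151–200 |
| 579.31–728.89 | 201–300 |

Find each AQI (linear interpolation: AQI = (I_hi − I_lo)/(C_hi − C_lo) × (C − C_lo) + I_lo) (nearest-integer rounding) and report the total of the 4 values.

899

Site L: 679.75 ∈ [579.31, 728.89] ↔ index [201, 300].
201 + (679.75−579.31)·(300−201)/(728.89−579.31) = 201 + 100.44·99/149.58 ≈ 267.48, so AQI = 267.
Site G: 514.82 ∈ [413.95, 579.30] ↔ index [151, 200].
151 + (514.82−413.95)·(200−151)/(579.30−413.95) = 151 + 100.87·49/165.35 ≈ 180.89, so AQI = 181.
Site C: 703.52 ∈ [579.31, 728.89] ↔ index [201, 300].
201 + (703.52−579.31)·(300−201)/(728.89−579.31) = 201 + 124.21·99/149.58 ≈ 283.21, so AQI = 283.
Site K: 471.89 lies in 413.95–579.30, so I_lo=151, I_hi=200, C_lo=413.95, C_hi=579.30.
(200−151)/(579.30−413.95) × (471.89−413.95) + 151 = 49/165.35 × 57.94 + 151 ≈ 168.17 → 168.
AQIs: Site L=267, Site G=181, Site C=283, Site K=168. Sum = 267 + 181 + 283 + 168 = 899.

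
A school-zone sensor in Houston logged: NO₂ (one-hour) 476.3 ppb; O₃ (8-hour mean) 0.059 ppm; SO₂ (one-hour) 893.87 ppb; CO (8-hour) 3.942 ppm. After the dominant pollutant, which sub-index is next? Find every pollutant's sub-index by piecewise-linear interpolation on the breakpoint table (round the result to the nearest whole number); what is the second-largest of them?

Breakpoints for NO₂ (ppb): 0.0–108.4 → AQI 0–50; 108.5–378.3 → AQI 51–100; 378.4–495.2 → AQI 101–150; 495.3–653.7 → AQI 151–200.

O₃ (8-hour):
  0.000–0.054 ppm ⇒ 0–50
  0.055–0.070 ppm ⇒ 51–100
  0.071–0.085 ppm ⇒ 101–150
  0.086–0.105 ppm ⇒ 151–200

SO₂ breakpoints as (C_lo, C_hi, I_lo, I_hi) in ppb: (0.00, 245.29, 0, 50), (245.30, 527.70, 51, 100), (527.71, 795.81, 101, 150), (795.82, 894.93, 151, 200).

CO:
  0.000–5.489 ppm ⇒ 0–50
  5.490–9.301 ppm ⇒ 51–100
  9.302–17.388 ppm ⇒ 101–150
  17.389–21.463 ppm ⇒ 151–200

142

NO₂: 476.3 lies in 378.4–495.2, so I_lo=101, I_hi=150, C_lo=378.4, C_hi=495.2.
(150−101)/(495.2−378.4) × (476.3−378.4) + 101 = 49/116.8 × 97.9 + 101 ≈ 142.07 → 142.
O₃: 0.059 lies in 0.055–0.070, so I_lo=51, I_hi=100, C_lo=0.055, C_hi=0.070.
(100−51)/(0.070−0.055) × (0.059−0.055) + 51 = 49/0.015 × 0.004 + 51 ≈ 64.07 → 64.
SO₂: 893.87 ∈ [795.82, 894.93] ↔ index [151, 200].
151 + (893.87−795.82)·(200−151)/(894.93−795.82) = 151 + 98.05·49/99.11 ≈ 199.48, so AQI = 199.
CO 3.942: bracket 0.000–5.489 → index 0–50; slope 50/5.489, offset 3.942.
AQI = 0 + 50/5.489·3.942 ≈ 35.91 ⇒ 36.
Sub-indices: NO₂→142, O₃→64, SO₂→199, CO→36. Ranked high→low: 199, 142, 64, 36. Second-highest sub-index = 142.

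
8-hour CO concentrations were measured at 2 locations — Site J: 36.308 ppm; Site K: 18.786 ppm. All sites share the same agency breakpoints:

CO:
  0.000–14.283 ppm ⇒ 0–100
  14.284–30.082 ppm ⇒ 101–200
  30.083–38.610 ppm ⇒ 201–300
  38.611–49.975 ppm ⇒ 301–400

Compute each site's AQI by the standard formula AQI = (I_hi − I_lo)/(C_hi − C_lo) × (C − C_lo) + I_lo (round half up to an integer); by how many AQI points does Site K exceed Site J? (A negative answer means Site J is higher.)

-144

Site J: 36.308 lies in 30.083–38.610, so I_lo=201, I_hi=300, C_lo=30.083, C_hi=38.610.
(300−201)/(38.610−30.083) × (36.308−30.083) + 201 = 99/8.527 × 6.225 + 201 ≈ 273.27 → 273.
Site K: 18.786 ∈ [14.284, 30.082] ↔ index [101, 200].
101 + (18.786−14.284)·(200−101)/(30.082−14.284) = 101 + 4.502·99/15.798 ≈ 129.21, so AQI = 129.
AQIs: Site J=273, Site K=129. Site K (129) − Site J (273) = -144.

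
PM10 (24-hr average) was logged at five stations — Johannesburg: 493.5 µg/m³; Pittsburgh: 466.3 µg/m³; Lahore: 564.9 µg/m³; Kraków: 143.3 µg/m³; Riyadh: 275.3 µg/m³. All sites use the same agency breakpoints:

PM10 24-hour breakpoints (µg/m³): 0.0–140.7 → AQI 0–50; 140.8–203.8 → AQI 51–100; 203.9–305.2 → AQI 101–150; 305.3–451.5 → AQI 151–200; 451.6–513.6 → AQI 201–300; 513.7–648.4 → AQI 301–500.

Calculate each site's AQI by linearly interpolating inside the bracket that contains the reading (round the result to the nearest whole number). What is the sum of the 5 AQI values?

Johannesburg: 493.5 lies in 451.6–513.6, so I_lo=201, I_hi=300, C_lo=451.6, C_hi=513.6.
(300−201)/(513.6−451.6) × (493.5−451.6) + 201 = 99/62.0 × 41.9 + 201 ≈ 267.90 → 268.
Pittsburgh: 466.3 lies in 451.6–513.6, so I_lo=201, I_hi=300, C_lo=451.6, C_hi=513.6.
(300−201)/(513.6−451.6) × (466.3−451.6) + 201 = 99/62.0 × 14.7 + 201 ≈ 224.47 → 224.
Lahore: 564.9 lies in 513.7–648.4, so I_lo=301, I_hi=500, C_lo=513.7, C_hi=648.4.
(500−301)/(648.4−513.7) × (564.9−513.7) + 301 = 199/134.7 × 51.2 + 301 ≈ 376.64 → 377.
Kraków 143.3: bracket 140.8–203.8 → index 51–100; slope 49/63.0, offset 2.5.
AQI = 51 + 49/63.0·2.5 ≈ 52.94 ⇒ 53.
Riyadh 275.3: bracket 203.9–305.2 → index 101–150; slope 49/101.3, offset 71.4.
AQI = 101 + 49/101.3·71.4 ≈ 135.54 ⇒ 136.
AQIs: Johannesburg=268, Pittsburgh=224, Lahore=377, Kraków=53, Riyadh=136. Sum = 268 + 224 + 377 + 53 + 136 = 1058.

1058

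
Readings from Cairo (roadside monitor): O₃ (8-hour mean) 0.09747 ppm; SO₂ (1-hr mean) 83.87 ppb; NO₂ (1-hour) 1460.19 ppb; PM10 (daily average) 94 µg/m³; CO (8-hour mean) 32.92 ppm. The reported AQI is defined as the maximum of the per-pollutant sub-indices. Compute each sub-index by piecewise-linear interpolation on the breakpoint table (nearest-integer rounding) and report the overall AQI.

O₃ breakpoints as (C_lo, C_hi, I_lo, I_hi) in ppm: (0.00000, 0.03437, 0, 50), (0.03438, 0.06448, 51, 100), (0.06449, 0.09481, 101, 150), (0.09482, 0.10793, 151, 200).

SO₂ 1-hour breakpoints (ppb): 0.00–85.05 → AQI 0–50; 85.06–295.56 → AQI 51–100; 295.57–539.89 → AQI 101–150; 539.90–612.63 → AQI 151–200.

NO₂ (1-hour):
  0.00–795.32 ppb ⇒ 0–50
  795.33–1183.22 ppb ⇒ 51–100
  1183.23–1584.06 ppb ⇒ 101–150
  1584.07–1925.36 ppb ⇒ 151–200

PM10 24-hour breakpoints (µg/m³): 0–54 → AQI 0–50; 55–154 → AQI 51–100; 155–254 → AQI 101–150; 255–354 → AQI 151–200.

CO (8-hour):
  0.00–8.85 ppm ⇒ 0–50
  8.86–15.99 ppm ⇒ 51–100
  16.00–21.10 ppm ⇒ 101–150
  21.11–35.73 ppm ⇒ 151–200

191

O₃: 0.09747 lies in 0.09482–0.10793, so I_lo=151, I_hi=200, C_lo=0.09482, C_hi=0.10793.
(200−151)/(0.10793−0.09482) × (0.09747−0.09482) + 151 = 49/0.01311 × 0.00265 + 151 ≈ 160.90 → 161.
SO₂ 83.87: bracket 0.00–85.05 → index 0–50; slope 50/85.05, offset 83.87.
AQI = 0 + 50/85.05·83.87 ≈ 49.31 ⇒ 49.
NO₂: 1460.19 lies in 1183.23–1584.06, so I_lo=101, I_hi=150, C_lo=1183.23, C_hi=1584.06.
(150−101)/(1584.06−1183.23) × (1460.19−1183.23) + 101 = 49/400.83 × 276.96 + 101 ≈ 134.86 → 135.
PM10: 94 lies in 55–154, so I_lo=51, I_hi=100, C_lo=55, C_hi=154.
(100−51)/(154−55) × (94−55) + 51 = 49/99 × 39 + 51 ≈ 70.30 → 70.
CO 32.92: bracket 21.11–35.73 → index 151–200; slope 49/14.62, offset 11.81.
AQI = 151 + 49/14.62·11.81 ≈ 190.58 ⇒ 191.
Sub-indices: O₃→161, SO₂→49, NO₂→135, PM10→70, CO→191. Overall AQI = max = 191; dominant pollutant is CO.
AQI 191: Unhealthy.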